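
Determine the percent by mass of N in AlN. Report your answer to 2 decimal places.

34.18%

Molar mass = 1(26.98) + 1(14.01) = 40.990 g/mol
Mass of N per mole = 1 × 14.01 = 14.010 g
% N = 14.010 / 40.990 × 100 = 34.18%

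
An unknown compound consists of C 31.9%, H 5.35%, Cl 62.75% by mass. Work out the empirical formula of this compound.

C3H6Cl2

Assume 100 g: 31.9 g C, 5.35 g H, 62.75 g Cl.
Moles — C: 31.9 / 12.01 = 2.656 mol; H: 5.35 / 1.008 = 5.308 mol; Cl: 62.75 / 35.45 = 1.77 mol
Ratios (÷ 1.77): C 1.501, H 2.998, Cl 1.000
Scaling by 2: C 3.00, H 6.00, Cl 2.00 → C3H6Cl2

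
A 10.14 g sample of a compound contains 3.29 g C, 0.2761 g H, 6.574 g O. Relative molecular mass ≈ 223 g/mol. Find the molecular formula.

Moles — C: 3.29 / 12.01 = 0.2739 mol; H: 0.2761 / 1.008 = 0.2739 mol; O: 6.574 / 16.00 = 0.4109 mol
Smallest is H at 0.2739 mol; normalising gives C 1.000, H 1.000, O 1.500
Multiply by 2: C 2.00, H 2.00, O 3.00 → C2H2O3
Empirical-formula mass = 74.04 g/mol
n = 223 / 74.04 = 3.01 ≈ 3
Molecular formula = (C2H2O3)×3 = C6H6O9

C6H6O9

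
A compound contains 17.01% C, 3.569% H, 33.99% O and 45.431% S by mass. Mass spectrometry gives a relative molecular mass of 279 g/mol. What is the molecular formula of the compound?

C4H10O6S4

Assume 100 g: 17.01 g C, 3.569 g H, 33.99 g O, 45.431 g S.
C: 17.01 g ÷ 12.01 g/mol = 1.416 mol
H: 3.569 g ÷ 1.008 g/mol = 3.541 mol
O: 33.99 g ÷ 16.00 g/mol = 2.124 mol
S: 45.431 g ÷ 32.07 g/mol = 1.417 mol
Ratios (÷ 1.416): C 1.000, H 2.500, O 1.500, S 1.000
Multiply by 2: C 2.00, H 5.00, O 3.00, S 2.00 → C2H5O3S2
Empirical-formula mass = 141.20 g/mol
n = 279 / 141.20 = 1.98 ≈ 2
Molecular formula = (C2H5O3S2)×2 = C4H10O6S4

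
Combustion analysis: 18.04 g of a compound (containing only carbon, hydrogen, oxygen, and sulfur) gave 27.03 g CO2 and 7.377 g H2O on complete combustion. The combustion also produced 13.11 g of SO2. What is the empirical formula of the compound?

mol C = 27.03 / 44.01 = 0.6142; mass C = 0.6142 × 12.01 = 7.376 g
mol H = 2 × (7.377 / 18.02) = 0.8188; mass H = 0.8188 × 1.008 = 0.8253 g
mol S = 13.11 / 64.07 = 0.2046; mass S = 6.562 g
mass O = 18.04 − (14.76) = 3.276 g → mol O = 0.2048
Ratios (÷ 0.2046): C 3.002, H 4.001, O 1.001, S 1.000
Ratio ≈ 3:4:1:1, so the empirical formula is C3H4OS

C3H4OS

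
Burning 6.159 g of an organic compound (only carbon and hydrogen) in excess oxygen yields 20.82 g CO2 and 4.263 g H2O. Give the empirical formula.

CH

mol C = 20.82 / 44.01 = 0.4731; mass C = 0.4731 × 12.01 = 5.682 g
mol H = 2 × (4.263 / 18.02) = 0.4731; mass H = 0.4731 × 1.008 = 0.4769 g
Divide by the smallest (0.4731 mol C): C 1.000, H 1.000
Ratio ≈ 1:1, so the empirical formula is CH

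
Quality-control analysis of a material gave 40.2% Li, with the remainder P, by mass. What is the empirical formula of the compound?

Li3P

Assume 100 g: 40.2 g Li, 59.8 g P.
n(Li) = 40.2/6.94 = 5.793, n(P) = 59.8/30.97 = 1.931
Smallest is P at 1.931 mol; normalising gives Li 3.000, P 1.000
≈ 3:1 → Li3P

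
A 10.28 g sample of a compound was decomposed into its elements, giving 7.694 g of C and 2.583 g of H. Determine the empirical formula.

CH4

Moles — C: 7.694 / 12.01 = 0.6406 mol; H: 2.583 / 1.008 = 2.562 mol
Ratios (÷ 0.6406): C 1.000, H 4.000
≈ 1:4 → CH4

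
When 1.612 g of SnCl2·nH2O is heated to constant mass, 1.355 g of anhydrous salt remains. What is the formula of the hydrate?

Mass of water lost = 1.612 − 1.355 = 0.257 g → 0.257 / 18.02 = 0.01426 mol H2O
Molar mass of SnCl2 = 189.61 g/mol → mol SnCl2 = 1.355 / 189.61 = 0.007146
n = 0.01426 / 0.007146 = 2.00 ≈ 2 → SnCl2·2H2O

SnCl2·2H2O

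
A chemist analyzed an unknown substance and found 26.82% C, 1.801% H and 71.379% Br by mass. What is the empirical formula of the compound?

Assume 100 g: 26.82 g C, 1.801 g H, 71.379 g Br.
C: 26.82 g ÷ 12.01 g/mol = 2.233 mol
H: 1.801 g ÷ 1.008 g/mol = 1.787 mol
Br: 71.379 g ÷ 79.90 g/mol = 0.8934 mol
Ratios (÷ 0.8934): C 2.500, H 2.000, Br 1.000
×2: C 5.00, H 4.00, Br 2.00 → C5H4Br2

C5H4Br2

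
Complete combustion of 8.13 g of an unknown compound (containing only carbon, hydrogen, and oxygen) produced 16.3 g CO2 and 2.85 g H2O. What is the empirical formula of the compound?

C7H6O4

mol C = 16.3 / 44.01 = 0.3704; mass C = 0.3704 × 12.01 = 4.448 g
mol H = 2 × (2.85 / 18.02) = 0.3163; mass H = 0.3163 × 1.008 = 0.3188 g
mass O = 8.13 − (4.767) = 3.363 g → mol O = 0.2102
Divide by the smallest (0.2102 mol O): C 1.762, H 1.505, O 1.000
×4: C 7.05, H 6.02, O 4.00 → C7H6O4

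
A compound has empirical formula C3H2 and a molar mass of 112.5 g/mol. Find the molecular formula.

Empirical-formula mass = 38.05 g/mol
n = 112.5 / 38.05 = 2.96 ≈ 3
Molecular formula = (C3H2)3 = C9H6

C9H6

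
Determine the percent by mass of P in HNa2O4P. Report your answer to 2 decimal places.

Molar mass = 1(1.008) + 2(22.99) + 4(16.00) + 1(30.97) = 141.958 g/mol
Mass of P per mole = 1 × 30.97 = 30.970 g
% P = 30.970 / 141.958 × 100 = 21.82%

21.82%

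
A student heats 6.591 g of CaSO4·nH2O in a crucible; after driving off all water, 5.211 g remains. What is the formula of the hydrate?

Mass of water lost = 6.591 − 5.211 = 1.38 g → 1.38 / 18.02 = 0.07658 mol H2O
Molar mass of CaSO4 = 136.15 g/mol → mol CaSO4 = 5.211 / 136.15 = 0.03827
n = 0.07658 / 0.03827 = 2.00 ≈ 2 → CaSO4·2H2O

CaSO4·2H2O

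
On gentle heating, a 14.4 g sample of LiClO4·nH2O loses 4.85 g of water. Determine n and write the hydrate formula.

Mass of anhydrous LiClO4 = 14.4 − 4.85 = 9.55 g
mol H2O = 4.85 / 18.02 = 0.2691
Molar mass of LiClO4 = 106.39 g/mol → mol LiClO4 = 9.55 / 106.39 = 0.08976
n = 0.2691 / 0.08976 = 3.00 ≈ 3 → LiClO4·3H2O

LiClO4·3H2O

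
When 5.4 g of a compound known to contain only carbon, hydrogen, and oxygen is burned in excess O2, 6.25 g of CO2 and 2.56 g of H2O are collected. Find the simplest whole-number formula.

mol C = 6.25 / 44.01 = 0.1420; mass C = 0.1420 × 12.01 = 1.706 g
mol H = 2 × (2.56 / 18.02) = 0.2841; mass H = 0.2841 × 1.008 = 0.2864 g
mass O = 5.4 − (1.992) = 3.408 g → mol O = 0.2130
Smallest is C at 0.142 mol; normalising gives C 1.000, H 2.001, O 1.500
Multiply by 2: C 2.00, H 4.00, O 3.00 → C2H4O3

C2H4O3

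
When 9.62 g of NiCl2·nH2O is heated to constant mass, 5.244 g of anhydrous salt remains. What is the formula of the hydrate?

NiCl2·6H2O

Mass of water lost = 9.62 − 5.244 = 4.376 g → 4.376 / 18.02 = 0.2428 mol H2O
Molar mass of NiCl2 = 129.59 g/mol → mol NiCl2 = 5.244 / 129.59 = 0.04047
n = 0.2428 / 0.04047 = 6.00 ≈ 6 → NiCl2·6H2O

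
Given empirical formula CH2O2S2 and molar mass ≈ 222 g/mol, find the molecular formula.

Empirical-formula mass = 110.17 g/mol
n = 222 / 110.17 = 2.02 ≈ 2
Molecular formula = (CH2O2S2)2 = C2H4O4S4

C2H4O4S4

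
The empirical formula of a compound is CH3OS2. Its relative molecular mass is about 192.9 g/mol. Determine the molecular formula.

Empirical-formula mass = 95.17 g/mol
n = 192.9 / 95.17 = 2.03 ≈ 2
Molecular formula = (CH3OS2)2 = C2H6O2S4

C2H6O2S4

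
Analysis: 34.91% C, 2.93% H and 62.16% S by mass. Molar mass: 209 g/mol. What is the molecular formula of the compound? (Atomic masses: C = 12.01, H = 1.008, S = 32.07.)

C6H6S4

Assume 100 g: 34.91 g C, 2.93 g H, 62.16 g S.
C: 34.91 g ÷ 12.01 g/mol = 2.907 mol
H: 2.93 g ÷ 1.008 g/mol = 2.907 mol
S: 62.16 g ÷ 32.07 g/mol = 1.938 mol
Smallest is S at 1.938 mol; normalising gives C 1.500, H 1.500, S 1.000
×2: C 3.00, H 3.00, S 2.00 → C3H3S2
Empirical-formula mass = 103.19 g/mol
n = 209 / 103.19 = 2.03 ≈ 2
Molecular formula = (C3H3S2)×2 = C6H6S4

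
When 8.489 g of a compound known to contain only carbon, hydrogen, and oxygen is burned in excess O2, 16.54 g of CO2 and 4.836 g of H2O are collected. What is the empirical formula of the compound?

C7H10O4

mol C = 16.54 / 44.01 = 0.3758; mass C = 0.3758 × 12.01 = 4.514 g
mol H = 2 × (4.836 / 18.02) = 0.5367; mass H = 0.5367 × 1.008 = 0.5410 g
mass O = 8.489 − (5.055) = 3.434 g → mol O = 0.2146
Divide by the smallest (0.2146 mol O): C 1.751, H 2.501, O 1.000
Scaling by 4: C 7.00, H 10.00, O 4.00 → C7H10O4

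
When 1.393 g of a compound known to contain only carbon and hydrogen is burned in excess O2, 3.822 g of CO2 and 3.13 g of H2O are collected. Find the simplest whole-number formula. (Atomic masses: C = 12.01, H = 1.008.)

CH4

mol C = 3.822 / 44.01 = 0.08684; mass C = 0.08684 × 12.01 = 1.043 g
mol H = 2 × (3.13 / 18.02) = 0.3474; mass H = 0.3474 × 1.008 = 0.3502 g
Divide by the smallest (0.08684 mol C): C 1.000, H 4.000
≈ 1:4 → CH4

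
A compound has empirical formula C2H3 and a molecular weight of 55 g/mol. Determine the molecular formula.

Empirical-formula mass = 27.04 g/mol
n = 55 / 27.04 = 2.03 ≈ 2
Molecular formula = (C2H3)2 = C4H6

C4H6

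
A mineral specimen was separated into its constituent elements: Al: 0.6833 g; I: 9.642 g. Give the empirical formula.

n(Al) = 0.6833/26.98 = 0.02533, n(I) = 9.642/126.90 = 0.07598
Ratios (÷ 0.02533): Al 1.000, I 3.000
≈ 1:3 → AlI3

AlI3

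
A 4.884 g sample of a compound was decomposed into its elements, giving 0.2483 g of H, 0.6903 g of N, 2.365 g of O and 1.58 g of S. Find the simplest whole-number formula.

Moles — H: 0.2483 / 1.008 = 0.2463 mol; N: 0.6903 / 14.01 = 0.04927 mol; O: 2.365 / 16.00 = 0.1478 mol; S: 1.58 / 32.07 = 0.04927 mol
Smallest is S at 0.04927 mol; normalising gives H 5.000, N 1.000, O 3.000, S 1.000
→ H5NO3S

H5NO3S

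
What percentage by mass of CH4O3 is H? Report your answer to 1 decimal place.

6.3%

Molar mass = 1(12.01) + 4(1.008) + 3(16.00) = 64.042 g/mol
Mass of H per mole = 4 × 1.008 = 4.032 g
% H = 4.032 / 64.042 × 100 = 6.3%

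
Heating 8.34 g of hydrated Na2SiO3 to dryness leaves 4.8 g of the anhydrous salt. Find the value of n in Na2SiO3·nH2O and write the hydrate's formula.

Mass of water lost = 8.34 − 4.8 = 3.54 g → 3.54 / 18.02 = 0.1964 mol H2O
Molar mass of Na2SiO3 = 122.07 g/mol → mol Na2SiO3 = 4.8 / 122.07 = 0.03932
n = 0.1964 / 0.03932 = 5.00 ≈ 5 → Na2SiO3·5H2O

Na2SiO3·5H2O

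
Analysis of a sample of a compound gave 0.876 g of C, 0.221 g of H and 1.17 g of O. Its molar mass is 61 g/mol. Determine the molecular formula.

C2H6O2

n(C) = 0.876/12.01 = 0.07294, n(H) = 0.221/1.008 = 0.2192, n(O) = 1.17/16.00 = 0.07312
Ratios (÷ 0.07294): C 1.000, H 3.006, O 1.003
Ratio ≈ 1:3:1, so the empirical formula is CH3O
Empirical-formula mass = 31.03 g/mol
n = 61 / 31.03 = 1.97 ≈ 2
Molecular formula = (CH3O)×2 = C2H6O2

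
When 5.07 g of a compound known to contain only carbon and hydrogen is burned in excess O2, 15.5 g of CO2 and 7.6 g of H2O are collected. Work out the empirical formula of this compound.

mol C = 15.5 / 44.01 = 0.3522; mass C = 0.3522 × 12.01 = 4.230 g
mol H = 2 × (7.6 / 18.02) = 0.8435; mass H = 0.8435 × 1.008 = 0.8503 g
Divide by the smallest (0.3522 mol C): C 1.000, H 2.395
×5: C 5.00, H 11.98 → C5H12

C5H12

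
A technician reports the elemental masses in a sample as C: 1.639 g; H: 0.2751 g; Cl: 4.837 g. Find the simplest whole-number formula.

C: 1.639 g ÷ 12.01 g/mol = 0.1365 mol
H: 0.2751 g ÷ 1.008 g/mol = 0.2729 mol
Cl: 4.837 g ÷ 35.45 g/mol = 0.1364 mol
Divide by the smallest (0.1364 mol Cl): C 1.000, H 2.000, Cl 1.000
→ CH2Cl

CH2Cl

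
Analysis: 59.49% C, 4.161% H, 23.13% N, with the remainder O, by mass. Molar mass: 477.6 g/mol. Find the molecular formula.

C24H20N8O4

Assume 100 g: 59.49 g C, 4.161 g H, 23.13 g N, 13.219 g O.
C: 59.49 g ÷ 12.01 g/mol = 4.953 mol
H: 4.161 g ÷ 1.008 g/mol = 4.128 mol
N: 23.13 g ÷ 14.01 g/mol = 1.651 mol
O: 13.219 g ÷ 16.00 g/mol = 0.8262 mol
Smallest is O at 0.8262 mol; normalising gives C 5.995, H 4.996, N 1.998, O 1.000
Ratio ≈ 6:5:2:1, so the empirical formula is C6H5N2O
Empirical-formula mass = 121.12 g/mol
n = 477.6 / 121.12 = 3.94 ≈ 4
Molecular formula = (C6H5N2O)×4 = C24H20N8O4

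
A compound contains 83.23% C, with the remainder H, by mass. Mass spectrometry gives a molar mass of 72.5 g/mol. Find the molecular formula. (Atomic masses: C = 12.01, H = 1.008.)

C5H12

Assume 100 g: 83.23 g C, 16.77 g H.
C: 83.23 g ÷ 12.01 g/mol = 6.93 mol
H: 16.77 g ÷ 1.008 g/mol = 16.64 mol
Smallest is C at 6.93 mol; normalising gives C 1.000, H 2.401
Multiply by 5: C 5.00, H 12.00 → C5H12
Empirical-formula mass = 72.15 g/mol
n = 72.5 / 72.15 = 1.00 ≈ 1
Molecular formula = empirical formula = C5H12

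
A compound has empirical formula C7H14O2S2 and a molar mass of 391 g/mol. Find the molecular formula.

C14H28O4S4

Empirical-formula mass = 194.32 g/mol
n = 391 / 194.32 = 2.01 ≈ 2
Molecular formula = (C7H14O2S2)2 = C14H28O4S4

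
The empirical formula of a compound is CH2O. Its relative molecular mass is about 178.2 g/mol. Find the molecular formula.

C6H12O6

Empirical-formula mass = 30.03 g/mol
n = 178.2 / 30.03 = 5.93 ≈ 6
Molecular formula = (CH2O)6 = C6H12O6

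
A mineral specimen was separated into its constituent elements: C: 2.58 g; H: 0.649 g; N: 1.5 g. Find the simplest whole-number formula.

C2H6N

Moles — C: 2.58 / 12.01 = 0.2148 mol; H: 0.649 / 1.008 = 0.6438 mol; N: 1.5 / 14.01 = 0.1071 mol
Divide by the smallest (0.1071 mol N): C 2.006, H 6.014, N 1.000
→ C2H6N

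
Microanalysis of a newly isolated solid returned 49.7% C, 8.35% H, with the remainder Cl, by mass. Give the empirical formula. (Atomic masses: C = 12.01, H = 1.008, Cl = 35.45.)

Assume 100 g: 49.7 g C, 8.35 g H, 41.95 g Cl.
Moles — C: 49.7 / 12.01 = 4.138 mol; H: 8.35 / 1.008 = 8.284 mol; Cl: 41.95 / 35.45 = 1.183 mol
Divide by the smallest (1.183 mol Cl): C 3.497, H 7.000, Cl 1.000
×2: C 6.99, H 14.00, Cl 2.00 → C7H14Cl2

C7H14Cl2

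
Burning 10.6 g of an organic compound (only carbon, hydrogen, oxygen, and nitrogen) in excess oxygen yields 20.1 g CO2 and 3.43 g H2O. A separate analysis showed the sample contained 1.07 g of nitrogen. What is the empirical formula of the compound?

C6H5NO3

mol C = 20.1 / 44.01 = 0.4567; mass C = 0.4567 × 12.01 = 5.485 g
mol H = 2 × (3.43 / 18.02) = 0.3807; mass H = 0.3807 × 1.008 = 0.3837 g
mol N = 1.07 / 14.01 = 0.07637
mass O = 10.6 − (6.939) = 3.661 g → mol O = 0.2288
Divide by the smallest (0.07637 mol N): C 5.980, H 4.985, N 1.000, O 2.996
≈ 6:5:1:3 → C6H5NO3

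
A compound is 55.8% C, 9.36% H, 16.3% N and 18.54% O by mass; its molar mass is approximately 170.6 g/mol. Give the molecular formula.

C8H16N2O2

Assume 100 g: 55.8 g C, 9.36 g H, 16.3 g N, 18.54 g O.
C: 55.8 g ÷ 12.01 g/mol = 4.646 mol
H: 9.36 g ÷ 1.008 g/mol = 9.286 mol
N: 16.3 g ÷ 14.01 g/mol = 1.163 mol
O: 18.54 g ÷ 16.00 g/mol = 1.159 mol
Smallest is O at 1.159 mol; normalising gives C 4.010, H 8.014, N 1.004, O 1.000
→ C4H8NO
Empirical-formula mass = 86.11 g/mol
n = 170.6 / 86.11 = 1.98 ≈ 2
Molecular formula = (C4H8NO)×2 = C8H16N2O2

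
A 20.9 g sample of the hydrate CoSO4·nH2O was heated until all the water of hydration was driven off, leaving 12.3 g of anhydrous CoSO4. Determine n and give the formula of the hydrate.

Mass of water lost = 20.9 − 12.3 = 8.6 g → 8.6 / 18.02 = 0.4772 mol H2O
Molar mass of CoSO4 = 155.00 g/mol → mol CoSO4 = 12.3 / 155.00 = 0.07935
n = 0.4772 / 0.07935 = 6.01 ≈ 6 → CoSO4·6H2O

CoSO4·6H2O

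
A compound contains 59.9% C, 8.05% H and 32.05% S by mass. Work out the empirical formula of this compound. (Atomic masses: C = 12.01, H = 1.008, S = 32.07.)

C5H8S

Assume 100 g: 59.9 g C, 8.05 g H, 32.05 g S.
Moles — C: 59.9 / 12.01 = 4.988 mol; H: 8.05 / 1.008 = 7.986 mol; S: 32.05 / 32.07 = 0.9994 mol
Divide by the smallest (0.9994 mol S): C 4.991, H 7.991, S 1.000
Ratio ≈ 5:8:1, so the empirical formula is C5H8S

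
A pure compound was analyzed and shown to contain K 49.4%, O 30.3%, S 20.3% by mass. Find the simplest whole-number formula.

Assume 100 g: 49.4 g K, 30.3 g O, 20.3 g S.
Moles — K: 49.4 / 39.10 = 1.263 mol; O: 30.3 / 16.00 = 1.894 mol; S: 20.3 / 32.07 = 0.633 mol
Smallest is S at 0.633 mol; normalising gives K 1.996, O 2.992, S 1.000
→ K2O3S

K2O3S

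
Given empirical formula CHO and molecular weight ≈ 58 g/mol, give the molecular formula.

Empirical-formula mass = 29.02 g/mol
n = 58 / 29.02 = 2.00 ≈ 2
Molecular formula = (CHO)2 = C2H2O2

C2H2O2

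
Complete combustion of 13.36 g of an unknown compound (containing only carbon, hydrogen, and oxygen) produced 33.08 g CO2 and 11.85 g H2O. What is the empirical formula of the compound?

C4H7O

mol C = 33.08 / 44.01 = 0.7516; mass C = 0.7516 × 12.01 = 9.027 g
mol H = 2 × (11.85 / 18.02) = 1.315; mass H = 1.315 × 1.008 = 1.326 g
mass O = 13.36 − (10.35) = 3.007 g → mol O = 0.1879
Divide by the smallest (0.1879 mol O): C 3.999, H 6.998, O 1.000
Ratio ≈ 4:7:1, so the empirical formula is C4H7O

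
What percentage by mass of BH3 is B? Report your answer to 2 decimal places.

Molar mass = 1(10.81) + 3(1.008) = 13.834 g/mol
Mass of B per mole = 1 × 10.81 = 10.810 g
% B = 10.810 / 13.834 × 100 = 78.14%

78.14%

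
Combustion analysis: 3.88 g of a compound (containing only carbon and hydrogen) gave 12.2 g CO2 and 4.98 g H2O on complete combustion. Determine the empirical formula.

CH2

mol C = 12.2 / 44.01 = 0.2772; mass C = 0.2772 × 12.01 = 3.329 g
mol H = 2 × (4.98 / 18.02) = 0.5527; mass H = 0.5527 × 1.008 = 0.5571 g
Divide by the smallest (0.2772 mol C): C 1.000, H 1.994
≈ 1:2 → CH2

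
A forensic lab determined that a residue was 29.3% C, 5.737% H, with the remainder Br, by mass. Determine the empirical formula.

C3H7Br

Assume 100 g: 29.3 g C, 5.737 g H, 64.963 g Br.
Moles — C: 29.3 / 12.01 = 2.44 mol; H: 5.737 / 1.008 = 5.691 mol; Br: 64.963 / 79.90 = 0.8131 mol
Smallest is Br at 0.8131 mol; normalising gives C 3.001, H 7.000, Br 1.000
≈ 3:7:1 → C3H7Br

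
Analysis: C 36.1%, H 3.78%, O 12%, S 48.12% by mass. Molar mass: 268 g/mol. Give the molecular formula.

C8H10O2S4

Assume 100 g: 36.1 g C, 3.78 g H, 12 g O, 48.12 g S.
n(C) = 36.1/12.01 = 3.006, n(H) = 3.78/1.008 = 3.75, n(O) = 12/16.00 = 0.75, n(S) = 48.12/32.07 = 1.5
Smallest is O at 0.75 mol; normalising gives C 4.008, H 5.000, O 1.000, S 2.001
≈ 4:5:1:2 → C4H5OS2
Empirical-formula mass = 133.22 g/mol
n = 268 / 133.22 = 2.01 ≈ 2
Molecular formula = (C4H5OS2)×2 = C8H10O2S4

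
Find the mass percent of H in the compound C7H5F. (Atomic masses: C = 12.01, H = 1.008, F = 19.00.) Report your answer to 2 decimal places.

4.66%

Molar mass = 7(12.01) + 5(1.008) + 1(19.00) = 108.110 g/mol
Mass of H per mole = 5 × 1.008 = 5.040 g
% H = 5.040 / 108.110 × 100 = 4.66%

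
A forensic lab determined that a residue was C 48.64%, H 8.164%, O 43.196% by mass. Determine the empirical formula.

Assume 100 g: 48.64 g C, 8.164 g H, 43.196 g O.
n(C) = 48.64/12.01 = 4.05, n(H) = 8.164/1.008 = 8.099, n(O) = 43.196/16.00 = 2.7
Ratios (÷ 2.7): C 1.500, H 3.000, O 1.000
Scaling by 2: C 3.00, H 6.00, O 2.00 → C3H6O2

C3H6O2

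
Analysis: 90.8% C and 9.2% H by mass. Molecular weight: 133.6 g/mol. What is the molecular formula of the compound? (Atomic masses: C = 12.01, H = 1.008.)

C10H12

Assume 100 g: 90.8 g C, 9.2 g H.
C: 90.8 g ÷ 12.01 g/mol = 7.56 mol
H: 9.2 g ÷ 1.008 g/mol = 9.127 mol
Divide by the smallest (7.56 mol C): C 1.000, H 1.207
Multiply by 5: C 5.00, H 6.04 → C5H6
Empirical-formula mass = 66.10 g/mol
n = 133.6 / 66.10 = 2.02 ≈ 2
Molecular formula = (C5H6)×2 = C10H12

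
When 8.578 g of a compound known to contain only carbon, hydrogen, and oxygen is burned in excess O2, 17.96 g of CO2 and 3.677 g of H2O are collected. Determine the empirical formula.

C2H2O

mol C = 17.96 / 44.01 = 0.4081; mass C = 0.4081 × 12.01 = 4.901 g
mol H = 2 × (3.677 / 18.02) = 0.4081; mass H = 0.4081 × 1.008 = 0.4114 g
mass O = 8.578 − (5.313) = 3.265 g → mol O = 0.2041
Ratios (÷ 0.2041): C 2.000, H 2.000, O 1.000
→ C2H2O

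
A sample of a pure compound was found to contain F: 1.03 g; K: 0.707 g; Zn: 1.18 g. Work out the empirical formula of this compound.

F3KZn

n(F) = 1.03/19.00 = 0.05421, n(K) = 0.707/39.10 = 0.01808, n(Zn) = 1.18/65.38 = 0.01805
Smallest is Zn at 0.01805 mol; normalising gives F 3.004, K 1.002, Zn 1.000
Ratio ≈ 3:1:1, so the empirical formula is F3KZn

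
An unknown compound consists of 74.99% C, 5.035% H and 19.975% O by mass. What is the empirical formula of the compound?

C5H4O

Assume 100 g: 74.99 g C, 5.035 g H, 19.975 g O.
n(C) = 74.99/12.01 = 6.244, n(H) = 5.035/1.008 = 4.995, n(O) = 19.975/16.00 = 1.248
Ratios (÷ 1.248): C 5.001, H 4.001, O 1.000
Ratio ≈ 5:4:1, so the empirical formula is C5H4O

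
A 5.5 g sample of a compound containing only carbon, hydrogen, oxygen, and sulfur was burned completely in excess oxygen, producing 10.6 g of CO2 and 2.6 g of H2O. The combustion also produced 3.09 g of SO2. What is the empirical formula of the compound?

mol C = 10.6 / 44.01 = 0.2409; mass C = 0.2409 × 12.01 = 2.893 g
mol H = 2 × (2.6 / 18.02) = 0.2886; mass H = 0.2886 × 1.008 = 0.2909 g
mol S = 3.09 / 64.07 = 0.04823; mass S = 1.547 g
mass O = 5.5 − (4.730) = 0.7698 g → mol O = 0.04811
Smallest is O at 0.04811 mol; normalising gives C 5.006, H 5.998, O 1.000, S 1.002
≈ 5:6:1:1 → C5H6OS

C5H6OS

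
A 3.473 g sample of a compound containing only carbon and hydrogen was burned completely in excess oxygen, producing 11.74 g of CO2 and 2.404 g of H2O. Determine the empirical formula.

mol C = 11.74 / 44.01 = 0.2668; mass C = 0.2668 × 12.01 = 3.204 g
mol H = 2 × (2.404 / 18.02) = 0.2668; mass H = 0.2668 × 1.008 = 0.2689 g
Divide by the smallest (0.2668 mol C): C 1.000, H 1.000
Ratio ≈ 1:1, so the empirical formula is CH

CH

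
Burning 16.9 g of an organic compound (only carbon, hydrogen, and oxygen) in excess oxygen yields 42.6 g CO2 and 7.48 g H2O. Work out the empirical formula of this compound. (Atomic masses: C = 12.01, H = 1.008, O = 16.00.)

C7H6O2

mol C = 42.6 / 44.01 = 0.9680; mass C = 0.9680 × 12.01 = 11.63 g
mol H = 2 × (7.48 / 18.02) = 0.8302; mass H = 0.8302 × 1.008 = 0.8368 g
mass O = 16.9 − (12.46) = 4.438 g → mol O = 0.2774
Divide by the smallest (0.2774 mol O): C 3.490, H 2.993, O 1.000
Scaling by 2: C 6.98, H 5.99, O 2.00 → C7H6O2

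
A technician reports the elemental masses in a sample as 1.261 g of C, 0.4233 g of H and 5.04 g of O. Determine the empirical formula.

CH4O3

C: 1.261 g ÷ 12.01 g/mol = 0.105 mol
H: 0.4233 g ÷ 1.008 g/mol = 0.4199 mol
O: 5.04 g ÷ 16.00 g/mol = 0.315 mol
Divide by the smallest (0.105 mol C): C 1.000, H 4.000, O 3.000
≈ 1:4:3 → CH4O3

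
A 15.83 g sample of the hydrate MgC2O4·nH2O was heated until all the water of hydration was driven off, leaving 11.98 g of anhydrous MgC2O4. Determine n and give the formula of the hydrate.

Mass of water lost = 15.83 − 11.98 = 3.85 g → 3.85 / 18.02 = 0.2137 mol H2O
Molar mass of MgC2O4 = 112.33 g/mol → mol MgC2O4 = 11.98 / 112.33 = 0.1067
n = 0.2137 / 0.1067 = 2.00 ≈ 2 → MgC2O4·2H2O

MgC2O4·2H2O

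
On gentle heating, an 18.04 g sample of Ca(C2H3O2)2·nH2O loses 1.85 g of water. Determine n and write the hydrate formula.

Ca(C2H3O2)2·H2O

Mass of anhydrous Ca(C2H3O2)2 = 18.04 − 1.85 = 16.19 g
mol H2O = 1.85 / 18.02 = 0.1027
Molar mass of Ca(C2H3O2)2 = 158.17 g/mol → mol Ca(C2H3O2)2 = 16.19 / 158.17 = 0.1024
n = 0.1027 / 0.1024 = 1.00 ≈ 1 → Ca(C2H3O2)2·H2O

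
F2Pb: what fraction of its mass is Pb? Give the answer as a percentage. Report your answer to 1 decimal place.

Molar mass = 2(19.00) + 1(207.2) = 245.200 g/mol
Mass of Pb per mole = 1 × 207.2 = 207.200 g
% Pb = 207.200 / 245.200 × 100 = 84.5%

84.5%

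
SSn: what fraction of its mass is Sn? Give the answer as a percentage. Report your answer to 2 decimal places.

78.73%

Molar mass = 1(32.07) + 1(118.71) = 150.780 g/mol
Mass of Sn per mole = 1 × 118.71 = 118.710 g
% Sn = 118.710 / 150.780 × 100 = 78.73%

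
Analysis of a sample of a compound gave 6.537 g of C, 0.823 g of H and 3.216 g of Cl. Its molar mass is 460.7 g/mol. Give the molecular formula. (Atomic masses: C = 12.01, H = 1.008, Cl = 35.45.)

n(C) = 6.537/12.01 = 0.5443, n(H) = 0.823/1.008 = 0.8165, n(Cl) = 3.216/35.45 = 0.09072
Smallest is Cl at 0.09072 mol; normalising gives C 6.000, H 9.000, Cl 1.000
≈ 6:9:1 → C6H9Cl
Empirical-formula mass = 116.58 g/mol
n = 460.7 / 116.58 = 3.95 ≈ 4
Molecular formula = (C6H9Cl)×4 = C24H36Cl4

C24H36Cl4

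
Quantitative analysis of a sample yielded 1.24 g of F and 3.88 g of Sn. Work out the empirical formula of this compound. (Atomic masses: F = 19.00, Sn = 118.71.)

n(F) = 1.24/19.00 = 0.06526, n(Sn) = 3.88/118.71 = 0.03268
Divide by the smallest (0.03268 mol Sn): F 1.997, Sn 1.000
≈ 2:1 → F2Sn

F2Sn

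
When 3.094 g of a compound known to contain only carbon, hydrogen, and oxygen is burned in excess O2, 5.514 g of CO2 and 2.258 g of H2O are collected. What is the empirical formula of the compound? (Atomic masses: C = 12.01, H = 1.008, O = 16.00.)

mol C = 5.514 / 44.01 = 0.1253; mass C = 0.1253 × 12.01 = 1.505 g
mol H = 2 × (2.258 / 18.02) = 0.2506; mass H = 0.2506 × 1.008 = 0.2526 g
mass O = 3.094 − (1.757) = 1.337 g → mol O = 0.08354
Divide by the smallest (0.08354 mol O): C 1.500, H 3.000, O 1.000
Multiply by 2: C 3.00, H 6.00, O 2.00 → C3H6O2

C3H6O2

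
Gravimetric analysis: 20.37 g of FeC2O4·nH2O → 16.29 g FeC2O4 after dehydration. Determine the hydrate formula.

FeC2O4·2H2O

Mass of water lost = 20.37 − 16.29 = 4.08 g → 4.08 / 18.02 = 0.2264 mol H2O
Molar mass of FeC2O4 = 143.87 g/mol → mol FeC2O4 = 16.29 / 143.87 = 0.1132
n = 0.2264 / 0.1132 = 2.00 ≈ 2 → FeC2O4·2H2O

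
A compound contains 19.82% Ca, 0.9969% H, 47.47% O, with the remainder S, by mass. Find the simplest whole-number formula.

CaH2O6S2

Assume 100 g: 19.82 g Ca, 0.9969 g H, 47.47 g O, 31.713 g S.
Ca: 19.82 g ÷ 40.08 g/mol = 0.4945 mol
H: 0.9969 g ÷ 1.008 g/mol = 0.989 mol
O: 47.47 g ÷ 16.00 g/mol = 2.967 mol
S: 31.713 g ÷ 32.07 g/mol = 0.9889 mol
Divide by the smallest (0.4945 mol Ca): Ca 1.000, H 2.000, O 6.000, S 2.000
≈ 1:2:6:2 → CaH2O6S2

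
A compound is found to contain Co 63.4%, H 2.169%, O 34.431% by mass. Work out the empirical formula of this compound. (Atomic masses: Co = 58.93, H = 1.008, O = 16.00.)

Assume 100 g: 63.4 g Co, 2.169 g H, 34.431 g O.
Moles — Co: 63.4 / 58.93 = 1.076 mol; H: 2.169 / 1.008 = 2.152 mol; O: 34.431 / 16.00 = 2.152 mol
Smallest is Co at 1.076 mol; normalising gives Co 1.000, H 2.000, O 2.000
→ CoH2O2

CoH2O2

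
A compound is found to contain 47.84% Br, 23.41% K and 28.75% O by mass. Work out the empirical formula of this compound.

BrKO3

Assume 100 g: 47.84 g Br, 23.41 g K, 28.75 g O.
n(Br) = 47.84/79.90 = 0.5987, n(K) = 23.41/39.10 = 0.5987, n(O) = 28.75/16.00 = 1.797
Ratios (÷ 0.5987): Br 1.000, K 1.000, O 3.001
≈ 1:1:3 → BrKO3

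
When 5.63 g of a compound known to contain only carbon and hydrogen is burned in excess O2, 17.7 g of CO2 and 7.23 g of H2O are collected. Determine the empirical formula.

mol C = 17.7 / 44.01 = 0.4022; mass C = 0.4022 × 12.01 = 4.830 g
mol H = 2 × (7.23 / 18.02) = 0.8024; mass H = 0.8024 × 1.008 = 0.8089 g
Smallest is C at 0.4022 mol; normalising gives C 1.000, H 1.995
≈ 1:2 → CH2

CH2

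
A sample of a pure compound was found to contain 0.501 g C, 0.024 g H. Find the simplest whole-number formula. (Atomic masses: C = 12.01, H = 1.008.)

C7H4

Moles — C: 0.501 / 12.01 = 0.04172 mol; H: 0.024 / 1.008 = 0.02381 mol
Smallest is H at 0.02381 mol; normalising gives C 1.752, H 1.000
Scaling by 4: C 7.01, H 4.00 → C7H4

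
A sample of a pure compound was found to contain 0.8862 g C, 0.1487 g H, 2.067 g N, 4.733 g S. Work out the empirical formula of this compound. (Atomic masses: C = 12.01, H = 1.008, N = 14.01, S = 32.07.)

CH2N2S2

Moles — C: 0.8862 / 12.01 = 0.07379 mol; H: 0.1487 / 1.008 = 0.1475 mol; N: 2.067 / 14.01 = 0.1475 mol; S: 4.733 / 32.07 = 0.1476 mol
Ratios (÷ 0.07379): C 1.000, H 1.999, N 1.999, S 2.000
→ CH2N2S2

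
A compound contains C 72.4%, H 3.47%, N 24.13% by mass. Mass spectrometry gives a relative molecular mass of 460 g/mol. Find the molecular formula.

Assume 100 g: 72.4 g C, 3.47 g H, 24.13 g N.
n(C) = 72.4/12.01 = 6.028, n(H) = 3.47/1.008 = 3.442, n(N) = 24.13/14.01 = 1.722
Smallest is N at 1.722 mol; normalising gives C 3.500, H 1.999, N 1.000
×2: C 7.00, H 4.00, N 2.00 → C7H4N2
Empirical-formula mass = 116.12 g/mol
n = 460 / 116.12 = 3.96 ≈ 4
Molecular formula = (C7H4N2)×4 = C28H16N8

C28H16N8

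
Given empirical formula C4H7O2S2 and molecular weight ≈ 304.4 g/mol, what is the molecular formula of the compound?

Empirical-formula mass = 151.24 g/mol
n = 304.4 / 151.24 = 2.01 ≈ 2
Molecular formula = (C4H7O2S2)2 = C8H14O4S4

C8H14O4S4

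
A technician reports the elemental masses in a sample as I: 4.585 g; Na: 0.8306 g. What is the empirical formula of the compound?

INa

n(I) = 4.585/126.90 = 0.03613, n(Na) = 0.8306/22.99 = 0.03613
Ratios (÷ 0.03613): I 1.000, Na 1.000
≈ 1:1 → INa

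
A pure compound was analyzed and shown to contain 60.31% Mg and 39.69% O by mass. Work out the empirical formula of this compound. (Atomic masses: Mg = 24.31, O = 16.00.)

MgO

Assume 100 g: 60.31 g Mg, 39.69 g O.
Moles — Mg: 60.31 / 24.31 = 2.481 mol; O: 39.69 / 16.00 = 2.481 mol
Divide by the smallest (2.481 mol O): Mg 1.000, O 1.000
Ratio ≈ 1:1, so the empirical formula is MgO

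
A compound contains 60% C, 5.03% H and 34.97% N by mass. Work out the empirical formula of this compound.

Assume 100 g: 60 g C, 5.03 g H, 34.97 g N.
Moles — C: 60 / 12.01 = 4.996 mol; H: 5.03 / 1.008 = 4.99 mol; N: 34.97 / 14.01 = 2.496 mol
Divide by the smallest (2.496 mol N): C 2.001, H 1.999, N 1.000
≈ 2:2:1 → C2H2N

C2H2N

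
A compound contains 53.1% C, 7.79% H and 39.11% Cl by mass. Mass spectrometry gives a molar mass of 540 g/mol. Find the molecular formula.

C24H42Cl6

Assume 100 g: 53.1 g C, 7.79 g H, 39.11 g Cl.
n(C) = 53.1/12.01 = 4.421, n(H) = 7.79/1.008 = 7.728, n(Cl) = 39.11/35.45 = 1.103
Divide by the smallest (1.103 mol Cl): C 4.008, H 7.005, Cl 1.000
Ratio ≈ 4:7:1, so the empirical formula is C4H7Cl
Empirical-formula mass = 90.55 g/mol
n = 540 / 90.55 = 5.96 ≈ 6
Molecular formula = (C4H7Cl)×6 = C24H42Cl6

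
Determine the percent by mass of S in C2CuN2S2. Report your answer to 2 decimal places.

Molar mass = 2(12.01) + 1(63.55) + 2(14.01) + 2(32.07) = 179.730 g/mol
Mass of S per mole = 2 × 32.07 = 64.140 g
% S = 64.140 / 179.730 × 100 = 35.69%

35.69%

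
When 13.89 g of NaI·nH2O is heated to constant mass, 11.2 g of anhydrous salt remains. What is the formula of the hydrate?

Mass of water lost = 13.89 − 11.2 = 2.69 g → 2.69 / 18.02 = 0.1493 mol H2O
Molar mass of NaI = 149.89 g/mol → mol NaI = 11.2 / 149.89 = 0.07472
n = 0.1493 / 0.07472 = 2.00 ≈ 2 → NaI·2H2O

NaI·2H2O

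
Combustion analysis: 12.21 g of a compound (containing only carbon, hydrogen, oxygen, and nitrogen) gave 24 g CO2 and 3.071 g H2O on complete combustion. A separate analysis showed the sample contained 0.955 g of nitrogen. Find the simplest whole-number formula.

mol C = 24 / 44.01 = 0.5453; mass C = 0.5453 × 12.01 = 6.549 g
mol H = 2 × (3.071 / 18.02) = 0.3408; mass H = 0.3408 × 1.008 = 0.3436 g
mol N = 0.955 / 14.01 = 0.06817
mass O = 12.21 − (7.848) = 4.362 g → mol O = 0.2726
Ratios (÷ 0.06817): C 8.000, H 5.000, N 1.000, O 3.999
≈ 8:5:1:4 → C8H5NO4

C8H5NO4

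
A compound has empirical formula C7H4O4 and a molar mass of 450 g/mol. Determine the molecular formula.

C21H12O12

Empirical-formula mass = 152.10 g/mol
n = 450 / 152.10 = 2.96 ≈ 3
Molecular formula = (C7H4O4)3 = C21H12O12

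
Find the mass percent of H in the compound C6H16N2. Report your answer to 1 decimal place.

Molar mass = 6(12.01) + 16(1.008) + 2(14.01) = 116.208 g/mol
Mass of H per mole = 16 × 1.008 = 16.128 g
% H = 16.128 / 116.208 × 100 = 13.9%

13.9%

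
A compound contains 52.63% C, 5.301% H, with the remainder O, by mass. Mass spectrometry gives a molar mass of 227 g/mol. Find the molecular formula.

Assume 100 g: 52.63 g C, 5.301 g H, 42.069 g O.
n(C) = 52.63/12.01 = 4.382, n(H) = 5.301/1.008 = 5.259, n(O) = 42.069/16.00 = 2.629
Divide by the smallest (2.629 mol O): C 1.667, H 2.000, O 1.000
Scaling by 3: C 5.00, H 6.00, O 3.00 → C5H6O3
Empirical-formula mass = 114.10 g/mol
n = 227 / 114.10 = 1.99 ≈ 2
Molecular formula = (C5H6O3)×2 = C10H12O6

C10H12O6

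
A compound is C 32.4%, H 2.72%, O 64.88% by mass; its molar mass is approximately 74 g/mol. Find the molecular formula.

C2H2O3

Assume 100 g: 32.4 g C, 2.72 g H, 64.88 g O.
Moles — C: 32.4 / 12.01 = 2.698 mol; H: 2.72 / 1.008 = 2.698 mol; O: 64.88 / 16.00 = 4.055 mol
Divide by the smallest (2.698 mol C): C 1.000, H 1.000, O 1.503
×2: C 2.00, H 2.00, O 3.01 → C2H2O3
Empirical-formula mass = 74.04 g/mol
n = 74 / 74.04 = 1.00 ≈ 1
Molecular formula = empirical formula = C2H2O3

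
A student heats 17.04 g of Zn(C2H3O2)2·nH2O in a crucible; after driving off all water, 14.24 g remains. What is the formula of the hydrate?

Mass of water lost = 17.04 − 14.24 = 2.8 g → 2.8 / 18.02 = 0.1554 mol H2O
Molar mass of Zn(C2H3O2)2 = 183.47 g/mol → mol Zn(C2H3O2)2 = 14.24 / 183.47 = 0.07762
n = 0.1554 / 0.07762 = 2.00 ≈ 2 → Zn(C2H3O2)2·2H2O

Zn(C2H3O2)2·2H2O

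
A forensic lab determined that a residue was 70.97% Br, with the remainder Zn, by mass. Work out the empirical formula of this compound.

Br2Zn

Assume 100 g: 70.97 g Br, 29.03 g Zn.
n(Br) = 70.97/79.90 = 0.8882, n(Zn) = 29.03/65.38 = 0.444
Divide by the smallest (0.444 mol Zn): Br 2.000, Zn 1.000
≈ 2:1 → Br2Zn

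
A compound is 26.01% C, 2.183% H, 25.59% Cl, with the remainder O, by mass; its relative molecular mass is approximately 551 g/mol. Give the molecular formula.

C12H12Cl4O16

Assume 100 g: 26.01 g C, 2.183 g H, 25.59 g Cl, 46.217 g O.
C: 26.01 g ÷ 12.01 g/mol = 2.166 mol
H: 2.183 g ÷ 1.008 g/mol = 2.166 mol
Cl: 25.59 g ÷ 35.45 g/mol = 0.7219 mol
O: 46.217 g ÷ 16.00 g/mol = 2.889 mol
Smallest is Cl at 0.7219 mol; normalising gives C 3.000, H 3.000, Cl 1.000, O 4.002
→ C3H3ClO4
Empirical-formula mass = 138.50 g/mol
n = 551 / 138.50 = 3.98 ≈ 4
Molecular formula = (C3H3ClO4)×4 = C12H12Cl4O16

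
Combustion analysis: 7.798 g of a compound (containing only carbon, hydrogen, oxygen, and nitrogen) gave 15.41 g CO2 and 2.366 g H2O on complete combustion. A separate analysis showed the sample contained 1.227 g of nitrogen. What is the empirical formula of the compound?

mol C = 15.41 / 44.01 = 0.3501; mass C = 0.3501 × 12.01 = 4.205 g
mol H = 2 × (2.366 / 18.02) = 0.2626; mass H = 0.2626 × 1.008 = 0.2647 g
mol N = 1.227 / 14.01 = 0.08758
mass O = 7.798 − (5.697) = 2.101 g → mol O = 0.1313
Divide by the smallest (0.08758 mol N): C 3.998, H 2.998, N 1.000, O 1.499
Scaling by 2: C 8.00, H 6.00, N 2.00, O 3.00 → C8H6N2O3

C8H6N2O3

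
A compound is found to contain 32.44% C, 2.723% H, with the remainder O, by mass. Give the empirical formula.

C2H2O3

Assume 100 g: 32.44 g C, 2.723 g H, 64.837 g O.
Moles — C: 32.44 / 12.01 = 2.701 mol; H: 2.723 / 1.008 = 2.701 mol; O: 64.837 / 16.00 = 4.052 mol
Smallest is C at 2.701 mol; normalising gives C 1.000, H 1.000, O 1.500
×2: C 2.00, H 2.00, O 3.00 → C2H2O3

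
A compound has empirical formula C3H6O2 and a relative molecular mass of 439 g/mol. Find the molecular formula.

Empirical-formula mass = 74.08 g/mol
n = 439 / 74.08 = 5.93 ≈ 6
Molecular formula = (C3H6O2)6 = C18H36O12

C18H36O12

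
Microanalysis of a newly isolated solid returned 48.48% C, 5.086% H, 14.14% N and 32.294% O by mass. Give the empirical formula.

Assume 100 g: 48.48 g C, 5.086 g H, 14.14 g N, 32.294 g O.
C: 48.48 g ÷ 12.01 g/mol = 4.037 mol
H: 5.086 g ÷ 1.008 g/mol = 5.046 mol
N: 14.14 g ÷ 14.01 g/mol = 1.009 mol
O: 32.294 g ÷ 16.00 g/mol = 2.018 mol
Ratios (÷ 1.009): C 4.000, H 4.999, N 1.000, O 2.000
≈ 4:5:1:2 → C4H5NO2

C4H5NO2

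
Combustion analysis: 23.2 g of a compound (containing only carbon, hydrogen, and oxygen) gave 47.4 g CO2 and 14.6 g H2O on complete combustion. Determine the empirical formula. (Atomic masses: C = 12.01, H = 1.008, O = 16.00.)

C2H3O

mol C = 47.4 / 44.01 = 1.077; mass C = 1.077 × 12.01 = 12.94 g
mol H = 2 × (14.6 / 18.02) = 1.620; mass H = 1.620 × 1.008 = 1.633 g
mass O = 23.2 − (14.57) = 8.632 g → mol O = 0.5395
Smallest is O at 0.5395 mol; normalising gives C 1.996, H 3.004, O 1.000
→ C2H3O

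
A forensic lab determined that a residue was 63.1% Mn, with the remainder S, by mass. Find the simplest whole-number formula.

Assume 100 g: 63.1 g Mn, 36.9 g S.
n(Mn) = 63.1/54.94 = 1.149, n(S) = 36.9/32.07 = 1.151
Divide by the smallest (1.149 mol Mn): Mn 1.000, S 1.002
→ MnS

MnS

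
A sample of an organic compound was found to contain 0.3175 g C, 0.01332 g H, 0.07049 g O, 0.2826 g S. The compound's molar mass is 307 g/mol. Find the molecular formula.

C: 0.3175 g ÷ 12.01 g/mol = 0.02644 mol
H: 0.01332 g ÷ 1.008 g/mol = 0.01321 mol
O: 0.07049 g ÷ 16.00 g/mol = 0.004406 mol
S: 0.2826 g ÷ 32.07 g/mol = 0.008812 mol
Divide by the smallest (0.004406 mol O): C 6.001, H 2.999, O 1.000, S 2.000
Ratio ≈ 6:3:1:2, so the empirical formula is C6H3OS2
Empirical-formula mass = 155.22 g/mol
n = 307 / 155.22 = 1.98 ≈ 2
Molecular formula = (C6H3OS2)×2 = C12H6O2S4

C12H6O2S4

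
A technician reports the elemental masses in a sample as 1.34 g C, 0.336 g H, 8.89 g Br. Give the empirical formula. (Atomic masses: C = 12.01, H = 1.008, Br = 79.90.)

C: 1.34 g ÷ 12.01 g/mol = 0.1116 mol
H: 0.336 g ÷ 1.008 g/mol = 0.3333 mol
Br: 8.89 g ÷ 79.90 g/mol = 0.1113 mol
Divide by the smallest (0.1113 mol Br): C 1.003, H 2.996, Br 1.000
≈ 1:3:1 → CH3Br

CH3Br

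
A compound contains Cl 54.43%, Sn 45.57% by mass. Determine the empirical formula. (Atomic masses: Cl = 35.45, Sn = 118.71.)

Cl4Sn

Assume 100 g: 54.43 g Cl, 45.57 g Sn.
n(Cl) = 54.43/35.45 = 1.535, n(Sn) = 45.57/118.71 = 0.3839
Smallest is Sn at 0.3839 mol; normalising gives Cl 4.000, Sn 1.000
→ Cl4Sn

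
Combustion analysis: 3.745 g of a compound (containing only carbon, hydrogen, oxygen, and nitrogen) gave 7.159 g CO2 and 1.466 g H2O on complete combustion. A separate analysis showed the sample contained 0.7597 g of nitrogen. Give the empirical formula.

mol C = 7.159 / 44.01 = 0.1627; mass C = 0.1627 × 12.01 = 1.954 g
mol H = 2 × (1.466 / 18.02) = 0.1627; mass H = 0.1627 × 1.008 = 0.1640 g
mol N = 0.7597 / 14.01 = 0.05423
mass O = 3.745 − (2.877) = 0.8677 g → mol O = 0.05423
Smallest is N at 0.05423 mol; normalising gives C 3.000, H 3.001, N 1.000, O 1.000
→ C3H3NO

C3H3NO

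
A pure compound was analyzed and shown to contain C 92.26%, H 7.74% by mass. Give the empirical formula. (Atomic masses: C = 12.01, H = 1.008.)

Assume 100 g: 92.26 g C, 7.74 g H.
Moles — C: 92.26 / 12.01 = 7.682 mol; H: 7.74 / 1.008 = 7.679 mol
Ratios (÷ 7.679): C 1.000, H 1.000
≈ 1:1 → CH

CH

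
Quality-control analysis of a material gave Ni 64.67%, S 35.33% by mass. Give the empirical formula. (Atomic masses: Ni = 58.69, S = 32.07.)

NiS

Assume 100 g: 64.67 g Ni, 35.33 g S.
Moles — Ni: 64.67 / 58.69 = 1.102 mol; S: 35.33 / 32.07 = 1.102 mol
Divide by the smallest (1.102 mol S): Ni 1.000, S 1.000
→ NiS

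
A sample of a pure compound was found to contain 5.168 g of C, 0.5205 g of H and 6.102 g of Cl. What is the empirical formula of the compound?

C: 5.168 g ÷ 12.01 g/mol = 0.4303 mol
H: 0.5205 g ÷ 1.008 g/mol = 0.5164 mol
Cl: 6.102 g ÷ 35.45 g/mol = 0.1721 mol
Smallest is Cl at 0.1721 mol; normalising gives C 2.500, H 3.000, Cl 1.000
Scaling by 2: C 5.00, H 6.00, Cl 2.00 → C5H6Cl2

C5H6Cl2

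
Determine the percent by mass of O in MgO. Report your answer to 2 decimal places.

39.69%

Molar mass = 1(24.31) + 1(16.00) = 40.310 g/mol
Mass of O per mole = 1 × 16.00 = 16.000 g
% O = 16.000 / 40.310 × 100 = 39.69%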